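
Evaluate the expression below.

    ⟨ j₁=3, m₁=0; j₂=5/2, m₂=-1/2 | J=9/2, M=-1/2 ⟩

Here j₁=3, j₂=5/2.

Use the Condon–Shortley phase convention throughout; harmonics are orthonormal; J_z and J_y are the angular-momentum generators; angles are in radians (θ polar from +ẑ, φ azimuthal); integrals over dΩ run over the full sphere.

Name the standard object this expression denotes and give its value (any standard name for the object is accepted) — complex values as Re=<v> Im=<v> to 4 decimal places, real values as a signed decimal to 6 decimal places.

This is a Clebsch–Gordan (vector-coupling) coefficient.
j₁+j₂−J=1  J+j₁−j₂=5  J−j₁+j₂=4  j₁+j₂+J+1=11
(j₁±m₁, j₂±m₂, J±M) = (3,3,2,3,4,5)
P² = 69120/77
sum k=0..1:
  [0] +1/48 = 1/48
  [1] −1/72 = -1/72
S = 1/144
C² = P²·S² = 10/231 ; C = +0.208063

Clebsch–Gordan coefficient, +√(10/231) ≈ +0.208063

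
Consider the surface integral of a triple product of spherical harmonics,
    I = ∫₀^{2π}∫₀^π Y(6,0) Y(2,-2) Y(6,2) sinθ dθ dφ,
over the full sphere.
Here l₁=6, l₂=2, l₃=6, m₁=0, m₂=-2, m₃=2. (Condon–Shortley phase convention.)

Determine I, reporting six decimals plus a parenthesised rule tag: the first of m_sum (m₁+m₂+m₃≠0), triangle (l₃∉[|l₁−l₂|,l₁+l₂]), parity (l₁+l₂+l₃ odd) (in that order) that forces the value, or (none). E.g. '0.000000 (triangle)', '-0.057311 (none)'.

m-sum 0 ✓  L=14 even ✓  4≤6≤8 ✓
Π(2lᵢ+1) = 13×5×13 = 845
triangle coeff Δ(6,2,6) = 1/90090
Σ_t [0,2]: t=0:+1/69120 t=1:−1/14400 t=2:+1/69120 = -7/172800
(3j)²=14/715 [(6 2 6; 0 0 0)], sign=-1
Σ_t [0,0]: t=0:+1/69120 = 1/69120
(3j)²=4/143 [(6 2 6; 0 -2 2)], sign=+1
⇒ 4πI² = 56/121
I = (-1)√(56/121/(4π)) = -0.19190947
No selection rule forces the value: the integral is nonzero (none).

-0.191909 (none)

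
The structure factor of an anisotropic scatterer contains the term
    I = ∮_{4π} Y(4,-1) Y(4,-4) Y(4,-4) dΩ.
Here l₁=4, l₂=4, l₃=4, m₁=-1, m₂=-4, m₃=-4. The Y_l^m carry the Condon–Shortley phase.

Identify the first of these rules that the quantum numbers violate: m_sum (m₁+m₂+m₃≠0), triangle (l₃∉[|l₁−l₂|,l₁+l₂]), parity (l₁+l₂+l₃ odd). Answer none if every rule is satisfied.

m₁+m₂+m₃ = -1 − 4 − 4 = -9  ✗
triangle: |4−4|=0 ≤ l₃=4 ≤ 4+4=8
parity: l₁+l₂+l₃ = 12 is even

m_sum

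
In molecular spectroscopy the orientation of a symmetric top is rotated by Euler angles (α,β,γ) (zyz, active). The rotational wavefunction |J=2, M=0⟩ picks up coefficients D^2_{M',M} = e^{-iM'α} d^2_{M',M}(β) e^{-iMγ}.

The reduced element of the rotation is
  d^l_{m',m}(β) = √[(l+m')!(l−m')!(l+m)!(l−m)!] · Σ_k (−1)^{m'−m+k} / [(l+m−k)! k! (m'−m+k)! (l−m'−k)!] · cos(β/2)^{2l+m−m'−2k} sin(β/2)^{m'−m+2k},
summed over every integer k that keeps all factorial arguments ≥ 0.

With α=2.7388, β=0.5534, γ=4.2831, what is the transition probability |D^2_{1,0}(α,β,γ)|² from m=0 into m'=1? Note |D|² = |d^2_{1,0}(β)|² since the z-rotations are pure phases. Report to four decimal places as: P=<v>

First d^2_{1,0}(β=0.5534), then the phase factors e^{-i(1)α} and e^{-i(0)γ}:
With c≡cos(β/2)=0.961962 and s≡sin(β/2)=0.273183, N=[6·1·2·2]^{1/2}=4.898979
k∈{0,1} keeps every argument non-negative
  k=0: (−1)^1·4.8990/(2)·0.9620^3·0.2732^1 = -0.595666
  k=1: (−1)^2·4.8990/(2)·0.9620^1·0.2732^3 = +0.048039
d^2_{1,0}(0.5534) = -0.595666 +0.048039 = -0.547627
|D^2_{1,0}|² = |d^2_{1,0}(β)|² = (-0.547627)² = 0.299895 (the z-rotation phases have unit modulus)

P=0.2999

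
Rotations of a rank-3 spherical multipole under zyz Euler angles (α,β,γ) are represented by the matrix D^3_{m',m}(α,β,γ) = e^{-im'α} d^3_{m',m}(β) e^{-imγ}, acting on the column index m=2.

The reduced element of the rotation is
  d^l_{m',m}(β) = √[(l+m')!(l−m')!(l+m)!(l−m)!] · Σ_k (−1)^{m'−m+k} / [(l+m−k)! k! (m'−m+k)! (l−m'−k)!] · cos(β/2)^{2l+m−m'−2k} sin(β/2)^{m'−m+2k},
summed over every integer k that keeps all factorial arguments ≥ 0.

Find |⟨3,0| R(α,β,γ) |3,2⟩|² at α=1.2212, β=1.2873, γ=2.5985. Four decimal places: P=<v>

P=0.1246

First d^3_{0,2}(β=1.2873), then the phase factors e^{-i(0)α} and e^{-i(2)γ}:
Half-angle: c=0.799911, s=0.600119. N=√(6·6·120·1)=65.726707
Admissible k: 2..3 (factorial args all ≥0)
  k=2: (−1)^0·65.7267/(12)·0.7999^4·0.6001^2 = +0.807610
  k=3: (−1)^1·65.7267/(12)·0.7999^2·0.6001^4 = -0.454562
d^3_{0,2}(1.2873) = +0.807610 -0.454562 = +0.353047
|D^3_{0,2}|² = |d^3_{0,2}(β)|² = (+0.353047)² = 0.124642 (the z-rotation phases have unit modulus)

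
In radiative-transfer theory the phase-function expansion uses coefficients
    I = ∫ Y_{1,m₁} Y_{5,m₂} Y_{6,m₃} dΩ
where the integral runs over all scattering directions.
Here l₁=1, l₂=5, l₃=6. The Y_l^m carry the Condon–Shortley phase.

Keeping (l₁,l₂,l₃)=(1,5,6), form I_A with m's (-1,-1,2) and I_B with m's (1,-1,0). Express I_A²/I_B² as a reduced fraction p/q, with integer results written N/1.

Same 1,5,6: normalisation and zero-m 3j drop out of the ratio.
A: Δ: 0! 2! 10! / 13! → 1/858; sum: t=0:+1/34560 = 1/34560; 3j²(1 5 6; -1 -1 2) = Δ·Π!·Σ² = 14/429  (sign +1)
B: Δ: 0! 2! 10! / 13! → 1/858; sum: t=0:+1/34560 = 1/34560; 3j²(1 5 6; 1 -1 0) = Δ·Π!·Σ² = 5/286  (sign +1)
I_A²/I_B² = (14/429)/(5/286) = 28/15

28/15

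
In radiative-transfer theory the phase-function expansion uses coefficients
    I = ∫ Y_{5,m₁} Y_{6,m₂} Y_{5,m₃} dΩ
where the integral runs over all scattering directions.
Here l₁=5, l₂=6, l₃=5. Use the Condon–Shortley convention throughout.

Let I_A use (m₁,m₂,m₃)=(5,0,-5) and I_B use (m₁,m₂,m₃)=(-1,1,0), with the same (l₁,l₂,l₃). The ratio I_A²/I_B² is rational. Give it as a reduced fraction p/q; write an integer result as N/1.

Shared (l₁,l₂,l₃)=(5,6,5): N and (l;000)² cancel in I_A²/I_B².
A: Δ = 6!·4!·6!/17! = 1/28588560; Racah Σ t=0..0: t=0:+1/12441600 = 1/12441600; ⇒ 3j(5 6 5; 5 0 -5)² = 15/9724, sgn +1
B: Δ = 6!·4!·6!/17! = 1/28588560; Racah Σ t=2..6: t=2:+1/138240 t=3:−1/10368 t=4:+1/6912 t=5:−1/34560 t=6:+1/2073600 = 7/259200; ⇒ 3j(5 6 5; -1 1 0)² = 28/7293, sgn -1
I_A²/I_B² = (15/9724)/(28/7293) = 45/112

45/112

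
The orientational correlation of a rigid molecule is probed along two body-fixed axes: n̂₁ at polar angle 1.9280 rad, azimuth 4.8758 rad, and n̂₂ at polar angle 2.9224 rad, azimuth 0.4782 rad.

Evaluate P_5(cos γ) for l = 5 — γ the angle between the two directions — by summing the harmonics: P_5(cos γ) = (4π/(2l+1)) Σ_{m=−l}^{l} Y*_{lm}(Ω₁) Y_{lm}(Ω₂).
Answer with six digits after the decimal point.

0.346350

Addition theorem: P_5(cos γ) = (4π/11) Σ_m Y*_{lm}(Ω₁) Y_{lm}(Ω₂), m = −5…5:
  term(m=-5) = -0.00008 + 0.00000j   from Y*(Ω₁)=0.24427 - 0.22927j, Y(Ω₂)=-0.00016 - 0.00015j
  term(m=-4) = 0.00039 - 0.00121j   from Y*(Ω₁)=-0.31388 - 0.24042j, Y(Ω₂)=0.00107 + 0.00302j
  term(m=-3) = 0.00062 + 0.00045j   from Y*(Ω₁)=-0.01344 + 0.02518j, Y(Ω₂)=0.00366 - 0.02669j
  term(m=-2) = 0.03869 - 0.02818j   from Y*(Ω₁)=-0.31193 - 0.10574j, Y(Ω₂)=-0.08378 + 0.11875j
  term(m=-1) = 0.01730 + 0.05313j   from Y*(Ω₁)=-0.01942 + 0.11776j, Y(Ω₂)=0.41569 - 0.21546j
  term(m=+0) = 0.18933 + 0.00000j   from Y*(Ω₁)=-0.30193 + 0.00000j, Y(Ω₂)=-0.62705 + 0.00000j
  term(m=+1) = 0.01730 - 0.05313j   from Y*(Ω₁)=0.01942 + 0.11776j, Y(Ω₂)=-0.41569 - 0.21546j
  term(m=+2) = 0.03869 + 0.02818j   from Y*(Ω₁)=-0.31193 + 0.10574j, Y(Ω₂)=-0.08378 - 0.11875j
  term(m=+3) = 0.00062 - 0.00045j   from Y*(Ω₁)=0.01344 + 0.02518j, Y(Ω₂)=-0.00366 - 0.02669j
  term(m=+4) = 0.00039 + 0.00121j   from Y*(Ω₁)=-0.31388 + 0.24042j, Y(Ω₂)=0.00107 - 0.00302j
  term(m=+5) = -0.00008 - 0.00000j   from Y*(Ω₁)=-0.24427 - 0.22927j, Y(Ω₂)=0.00016 - 0.00015j
Total Σ_m = 0.30318 + 0.00000j. Multiply by 1.142397: 0.34635 + 0.00000j. P_5(cos γ) = 0.346350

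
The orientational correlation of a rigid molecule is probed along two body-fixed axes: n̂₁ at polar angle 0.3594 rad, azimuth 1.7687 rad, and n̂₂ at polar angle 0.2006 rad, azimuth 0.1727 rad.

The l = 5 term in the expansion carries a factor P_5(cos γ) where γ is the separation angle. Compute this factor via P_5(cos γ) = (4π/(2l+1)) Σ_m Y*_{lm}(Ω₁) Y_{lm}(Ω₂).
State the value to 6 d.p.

Addition theorem: P_5(cos γ) = (4π/11) Σ_m Y*_{lm}(Ω₁) Y_{lm}(Ω₂), m = −5…5:
  [-5]  conj(Y_{5,-5})(Ω₁) = -0.00209 + 0.00137j ; Y_{5,-5}(Ω₂) = 0.00009 - 0.00011j ; Δ = -0.00000 + 0.00000j
  [-4]  conj(Y_{5,-4})(Ω₁) = 0.01477 + 0.01496j ; Y_{5,-4}(Ω₂) = 0.00175 - 0.00144j ; Δ = 0.00005 + 0.00000j
  [-3]  conj(Y_{5,-3})(Ω₁) = 0.05799 - 0.08591j ; Y_{5,-3}(Ω₂) = 0.01817 - 0.01036j ; Δ = 0.00016 - 0.00216j
  [-2]  conj(Y_{5,-2})(Ω₁) = -0.29496 - 0.12325j ; Y_{5,-2}(Ω₂) = 0.11670 - 0.04199j ; Δ = -0.03960 - 0.00200j
  [-1]  conj(Y_{5,-1})(Ω₁) = -0.10759 + 0.53652j ; Y_{5,-1}(Ω₂) = 0.43514 - 0.07591j ; Δ = -0.00609 + 0.24163j
  [+0]  conj(Y_{5,0})(Ω₁) = 0.22298 + 0.00000j ; Y_{5,0}(Ω₂) = 0.67341 + 0.00000j ; Δ = 0.15016 + 0.00000j
  [+1]  conj(Y_{5,1})(Ω₁) = 0.10759 + 0.53652j ; Y_{5,1}(Ω₂) = -0.43514 - 0.07591j ; Δ = -0.00609 - 0.24163j
  [+2]  conj(Y_{5,2})(Ω₁) = -0.29496 + 0.12325j ; Y_{5,2}(Ω₂) = 0.11670 + 0.04199j ; Δ = -0.03960 + 0.00200j
  [+3]  conj(Y_{5,3})(Ω₁) = -0.05799 - 0.08591j ; Y_{5,3}(Ω₂) = -0.01817 - 0.01036j ; Δ = 0.00016 + 0.00216j
  [+4]  conj(Y_{5,4})(Ω₁) = 0.01477 - 0.01496j ; Y_{5,4}(Ω₂) = 0.00175 + 0.00144j ; Δ = 0.00005 - 0.00000j
  [+5]  conj(Y_{5,5})(Ω₁) = 0.00209 + 0.00137j ; Y_{5,5}(Ω₂) = -0.00009 - 0.00011j ; Δ = -0.00000 - 0.00000j
Total Σ_m = 0.05920 - 0.00000j. Multiply by 1.142397: 0.06763 - 0.00000j. P_5(cos γ) = 0.067632

0.067632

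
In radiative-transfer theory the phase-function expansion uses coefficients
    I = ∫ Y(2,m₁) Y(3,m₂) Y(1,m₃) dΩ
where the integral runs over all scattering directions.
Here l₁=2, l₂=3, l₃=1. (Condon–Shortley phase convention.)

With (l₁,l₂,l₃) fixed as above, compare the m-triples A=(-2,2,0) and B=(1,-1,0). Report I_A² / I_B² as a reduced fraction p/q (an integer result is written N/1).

l's match ⇒ only the (l;m) 3-j factors differ between A and B.
A: triangle coeff Δ(2,3,1) = 1/105; Σ_t [4,4]: t=4:+1/24 = 1/24; (3j)²=1/21 [(2 3 1; -2 2 0)], sign=-1
B: triangle coeff Δ(2,3,1) = 1/105; Σ_t [1,1]: t=1:−1/6 = -1/6; (3j)²=8/105 [(2 3 1; 1 -1 0)], sign=+1
I_A²/I_B² = (1/21)/(8/105) = 5/8

5/8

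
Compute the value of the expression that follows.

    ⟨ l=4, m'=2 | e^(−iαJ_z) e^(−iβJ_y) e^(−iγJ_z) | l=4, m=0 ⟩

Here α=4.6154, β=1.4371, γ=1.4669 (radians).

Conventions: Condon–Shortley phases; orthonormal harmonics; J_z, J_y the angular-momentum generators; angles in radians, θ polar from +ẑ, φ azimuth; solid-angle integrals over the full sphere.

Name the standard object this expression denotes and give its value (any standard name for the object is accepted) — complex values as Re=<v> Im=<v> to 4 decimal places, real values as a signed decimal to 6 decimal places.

This is a Wigner D-matrix element — the rotation-matrix element ⟨l m'| R(α,β,γ) |l m⟩ in the angular-momentum basis.
Split into d^4_{2,0}(β=1.4371) × two z-phases.
c=cos(1.437100/2)=0.752761, s=sin(1.437100/2)=0.658294; N=√[720·2·24·24]=910.735966
The bounds max(0,m−m')=0 and min(l+m,l−m')=2 give 3 terms
  k=0: (−1)^2·910.7360/(96)·0.7528^6·0.6583^2 = +0.748004
  k=1: (−1)^3·910.7360/(36)·0.7528^4·0.6583^4 = -1.525449
  k=2: (−1)^4·910.7360/(96)·0.7528^2·0.6583^6 = +0.437476
d^4_{2,0}(1.4371) = +0.748004 -1.525449 +0.437476 = -0.339969
D = (-0.981245-0.192764i)·(-0.339969)·(+1.000000+0.000000i) = +0.333593+0.065534i

Wigner D-matrix element, Re=0.3336 Im=0.0655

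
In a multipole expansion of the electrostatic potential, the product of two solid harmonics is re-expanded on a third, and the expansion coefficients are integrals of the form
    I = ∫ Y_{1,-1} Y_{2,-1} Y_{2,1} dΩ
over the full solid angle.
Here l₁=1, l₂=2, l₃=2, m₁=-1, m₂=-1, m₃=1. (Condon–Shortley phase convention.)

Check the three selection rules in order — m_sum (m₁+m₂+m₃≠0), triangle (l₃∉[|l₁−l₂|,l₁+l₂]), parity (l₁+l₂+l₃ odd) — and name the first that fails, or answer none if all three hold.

m_sum

azimuthal sum: -1 − 1 + 1 = -1  ✗
1 ≤ 2 ≤ 3 (triangle on l)
L = 1 + 2 + 2 = 5 (odd)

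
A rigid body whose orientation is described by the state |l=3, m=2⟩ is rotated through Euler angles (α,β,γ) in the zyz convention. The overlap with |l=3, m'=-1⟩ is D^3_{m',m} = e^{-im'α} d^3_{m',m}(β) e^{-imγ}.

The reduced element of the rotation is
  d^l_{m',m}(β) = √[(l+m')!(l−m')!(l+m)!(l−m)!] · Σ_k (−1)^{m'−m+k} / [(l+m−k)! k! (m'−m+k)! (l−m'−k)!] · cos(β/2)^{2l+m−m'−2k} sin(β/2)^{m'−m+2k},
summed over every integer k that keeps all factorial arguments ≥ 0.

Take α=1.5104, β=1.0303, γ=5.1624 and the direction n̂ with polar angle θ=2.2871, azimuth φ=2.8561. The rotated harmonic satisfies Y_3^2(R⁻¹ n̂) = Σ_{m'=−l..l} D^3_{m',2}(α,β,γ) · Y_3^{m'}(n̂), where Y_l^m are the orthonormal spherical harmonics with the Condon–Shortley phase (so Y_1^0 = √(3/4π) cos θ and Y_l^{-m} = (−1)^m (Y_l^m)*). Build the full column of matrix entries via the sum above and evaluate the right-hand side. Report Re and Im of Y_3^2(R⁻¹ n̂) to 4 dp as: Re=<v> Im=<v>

Re=0.1334 Im=0.1358

Need the full column D^3_{m',2} for m'=−3..3 at α=1.5104, β=1.0303, γ=5.1624.
cos(β/2)=0.870219, sin(β/2)=0.492665
d^3_{-3,2}: single k=5 term ⇒ +0.061868;  D = +0.054600+0.029094i
d^3_{-2,2}: k∈[4..5] ⇒ +0.223067 -0.014299 = +0.208768;  D = +0.109117-0.177982i
d^3_{-1,2}: k∈[3..4] ⇒ +0.498393 -0.079871 = +0.418522;  D = -0.342950-0.239887i
d^3_{0,2}: k∈[2..3] ⇒ +0.762393 -0.244358 = +0.518035;  D = -0.322007+0.405798i
d^3_{1,2}: k∈[1..2] ⇒ +0.777489 -0.498393 = +0.279097;  D = +0.207758+0.186364i
d^3_{2,2}: k∈[0..1] ⇒ +0.434281 -0.695966 = -0.261685;  D = -0.186177+0.183894i
d^3_{3,2}: single k=0 term ⇒ -0.602241;  D = +0.396580+0.453231i
Y_3^{m'}(θ=2.2871,φ=2.8561) and Σ D·Y over m':
  (+0.0546+0.0291i)·(-0.1173-0.1353i)  (+0.1091-0.1780i)·(-0.3212-0.2063i)  (-0.3429-0.2399i)·(-0.2703-0.0793i)  (-0.3220+0.4058i)·(+0.2069+0.0000i)  (+0.2078+0.1864i)·(+0.2703-0.0793i)  (-0.1862+0.1839i)·(-0.3212+0.2063i)  (+0.3966+0.4532i)·(+0.1173-0.1353i)
Y_3^2(R⁻¹ n̂) = +0.133414+0.135787i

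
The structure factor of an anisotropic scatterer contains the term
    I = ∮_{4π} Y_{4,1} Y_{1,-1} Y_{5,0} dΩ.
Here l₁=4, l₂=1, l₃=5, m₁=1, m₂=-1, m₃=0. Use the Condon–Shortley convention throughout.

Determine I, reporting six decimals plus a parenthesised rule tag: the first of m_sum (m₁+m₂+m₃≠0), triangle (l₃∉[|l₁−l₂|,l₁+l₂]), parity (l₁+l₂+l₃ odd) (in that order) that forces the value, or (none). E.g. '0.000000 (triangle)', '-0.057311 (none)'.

m-sum 0 ✓  L=10 even ✓  3≤5≤5 ✓
Π(2lᵢ+1) = 9×3×11 = 297
triangle coeff Δ(4,1,5) = 1/495
Σ_t [0,0]: t=0:+1/576 = 1/576
(3j)²=5/99 [(4 1 5; 0 0 0)], sign=-1
Σ_t [0,0]: t=0:+1/1440 = 1/1440
(3j)²=2/99 [(4 1 5; 1 -1 0)], sign=-1
⇒ 4πI² = 10/33
I = (+1)√(10/33/(4π)) = 0.15528807
No selection rule forces the value: the integral is nonzero (none).

0.155288 (none)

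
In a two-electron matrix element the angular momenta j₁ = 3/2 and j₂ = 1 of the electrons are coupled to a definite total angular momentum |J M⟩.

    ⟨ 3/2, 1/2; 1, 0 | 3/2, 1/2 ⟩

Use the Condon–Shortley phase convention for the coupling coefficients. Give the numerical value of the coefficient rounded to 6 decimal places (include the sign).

√[4·1!2!1!/5! · 2!1!1!1!2!1!] = √(4/15)
  +(−1)^0/∏(0,1,1,1,1,0)! = 1  (running 1)
  +(−1)^1/∏(1,0,0,0,2,1)! = -1/2  (running 1/2)
⟨..|..⟩ = √(4/15)·(1/2) = +0.258199

+√(1/15) = +0.258199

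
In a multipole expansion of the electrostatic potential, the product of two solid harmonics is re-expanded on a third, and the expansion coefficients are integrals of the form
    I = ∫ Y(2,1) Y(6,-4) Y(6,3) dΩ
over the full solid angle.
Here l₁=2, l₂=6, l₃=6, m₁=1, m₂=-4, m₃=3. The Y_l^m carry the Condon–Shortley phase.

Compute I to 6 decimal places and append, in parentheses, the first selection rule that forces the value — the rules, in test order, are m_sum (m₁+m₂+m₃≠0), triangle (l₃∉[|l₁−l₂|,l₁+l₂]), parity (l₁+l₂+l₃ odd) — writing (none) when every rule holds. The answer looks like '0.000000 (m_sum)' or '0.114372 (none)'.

Rules hold: Σm=0, L=14 even, 4≤6≤8.
N = 5·13·13 = 845
Δ = 2!·2!·10!/15! = 1/90090
Racah Σ t=0..2: t=0:+1/69120 t=1:−1/14400 t=2:+1/69120 = -7/172800
⇒ 3j(2 6 6; 0 0 0)² = 14/715, sgn -1
Racah Σ t=0..1: t=0:+1/161280 t=1:−1/725760 = 1/207360
⇒ 3j(2 6 6; 1 -4 3)² = 7/286, sgn -1
4πI² = N·(3j₀)²·(3jₘ)² = 49/121
I = +1·√(0.404959/4π) = 0.17951487
No selection rule forces the value: the integral is nonzero (none).

0.179515 (none)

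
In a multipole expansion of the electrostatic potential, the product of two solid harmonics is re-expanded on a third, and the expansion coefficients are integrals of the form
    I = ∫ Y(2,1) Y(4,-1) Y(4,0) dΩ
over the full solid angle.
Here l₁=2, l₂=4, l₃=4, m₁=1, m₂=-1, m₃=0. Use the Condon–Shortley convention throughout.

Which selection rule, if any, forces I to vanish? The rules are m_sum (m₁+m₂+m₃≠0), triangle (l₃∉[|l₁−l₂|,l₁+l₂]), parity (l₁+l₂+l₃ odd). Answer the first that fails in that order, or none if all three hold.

Σmᵢ = 0  ✓
l₃∈[|l₁−l₂|,l₁+l₂]=[2,6], have l₃=4  ✓
Σlᵢ = 10 ⇒ even  ✓

none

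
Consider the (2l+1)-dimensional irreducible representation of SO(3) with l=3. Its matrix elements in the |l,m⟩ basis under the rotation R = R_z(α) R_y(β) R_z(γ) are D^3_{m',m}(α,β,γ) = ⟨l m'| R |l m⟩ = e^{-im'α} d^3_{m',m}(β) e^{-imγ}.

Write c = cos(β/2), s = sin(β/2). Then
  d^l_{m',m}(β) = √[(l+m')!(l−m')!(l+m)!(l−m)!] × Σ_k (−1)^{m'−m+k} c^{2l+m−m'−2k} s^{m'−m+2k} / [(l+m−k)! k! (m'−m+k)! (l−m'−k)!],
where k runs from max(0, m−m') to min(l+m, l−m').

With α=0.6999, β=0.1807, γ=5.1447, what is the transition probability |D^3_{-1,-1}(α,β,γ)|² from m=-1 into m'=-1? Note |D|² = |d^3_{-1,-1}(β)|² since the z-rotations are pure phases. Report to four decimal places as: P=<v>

D^3_{-1,-1}(0.6999,0.1807,5.1447) = e^{-i·-1·0.6999}·d^3_{-1,-1}(0.1807)·e^{-i·-1·5.1447}. Compute d first:
c=cos(0.180700/2)=0.995921, s=sin(0.180700/2)=0.090227; N=√[2·24·2·24]=48.000000
k∈{0,1,2} keeps every argument non-negative
  k=0: (−1)^0·48.0000/(48)·0.9959^6·0.0902^0 = +0.975775
  k=1: (−1)^1·48.0000/(6)·0.9959^4·0.0902^2 = -0.064071
  k=2: (−1)^2·48.0000/(8)·0.9959^2·0.0902^4 = +0.000394
d^3_{-1,-1}(0.1807) = +0.975775 -0.064071 +0.000394 = +0.912098
|D^3_{-1,-1}|² = |d^3_{-1,-1}(β)|² = (+0.912098)² = 0.831924 (the z-rotation phases have unit modulus)

P=0.8319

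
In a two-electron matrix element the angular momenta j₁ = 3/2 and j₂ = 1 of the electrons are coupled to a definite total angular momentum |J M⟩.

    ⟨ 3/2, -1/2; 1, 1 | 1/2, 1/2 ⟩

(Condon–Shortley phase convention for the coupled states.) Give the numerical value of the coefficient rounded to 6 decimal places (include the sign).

√[2·2!1!0!/4! · 1!2!2!0!1!0!] = √(2/3)
  +(−1)^2/∏(2,0,0,0,1,0)! = 1/2  (running 1/2)
⟨..|..⟩ = √(2/3)·(1/2) = +0.408248

+√(1/6) = +0.408248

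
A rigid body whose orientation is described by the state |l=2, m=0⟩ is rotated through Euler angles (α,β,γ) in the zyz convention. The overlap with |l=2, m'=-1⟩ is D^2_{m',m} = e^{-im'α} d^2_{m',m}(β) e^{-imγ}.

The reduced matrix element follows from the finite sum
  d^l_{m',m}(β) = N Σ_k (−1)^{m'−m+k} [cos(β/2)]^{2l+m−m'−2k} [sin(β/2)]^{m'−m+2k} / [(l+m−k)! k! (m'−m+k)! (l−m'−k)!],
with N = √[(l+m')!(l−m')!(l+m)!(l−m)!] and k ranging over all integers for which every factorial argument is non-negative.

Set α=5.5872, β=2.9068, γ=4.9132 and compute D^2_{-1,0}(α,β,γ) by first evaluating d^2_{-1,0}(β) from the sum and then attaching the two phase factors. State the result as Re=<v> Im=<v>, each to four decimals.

First d^2_{-1,0}(β=2.9068), then the phase factors e^{-i(-1)α} and e^{-i(0)γ}:
Half-angle: c=0.117127, s=0.993117. N=√(1·6·2·2)=4.898979
The bounds max(0,m−m')=1 and min(l+m,l−m')=2 give 2 terms
  k=1: (−1)^0·4.8990/(2)·0.1171^3·0.9931^1 = +0.003909
  k=2: (−1)^1·4.8990/(2)·0.1171^1·0.9931^3 = -0.281017
d^2_{-1,0}(2.9068) = +0.003909 -0.281017 = -0.277109
Attach z-rotation phases: D = e^{-i(-1)(5.5872)}·(-0.277109)·e^{-i(0)(4.9132)} = -0.212659+0.177666i

Re=-0.2127 Im=0.1777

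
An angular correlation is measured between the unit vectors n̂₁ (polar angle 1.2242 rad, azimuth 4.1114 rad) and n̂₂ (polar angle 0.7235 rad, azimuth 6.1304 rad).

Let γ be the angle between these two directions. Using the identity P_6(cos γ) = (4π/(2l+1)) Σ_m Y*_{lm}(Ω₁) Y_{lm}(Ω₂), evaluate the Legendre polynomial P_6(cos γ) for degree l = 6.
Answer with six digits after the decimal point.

Addition theorem: P_6(cos γ) = (4π/13) Σ_m Y*_{lm}(Ω₁) Y_{lm}(Ω₂), m = −6…6:
  m=-6: Y*=(0.298996, -0.149757)  Y=(0.024742, 0.032272)  product (0.012231, 0.005944)
  m=-5: Y*=(-0.056994, 0.414489)  Y=(0.115166, 0.110323)  product (-0.052292, 0.041447)
  m=-4: Y*=(-0.055652, -0.050574)  Y=(0.290672, 0.203651)  product (-0.005877, -0.026034)
  m=-3: Y*=(-0.310069, 0.073311)  Y=(0.403834, 0.199253)  product (-0.139824, -0.032177)
  m=-2: Y*=(0.066235, -0.171369)  Y=(0.177223, 0.055905)  product (0.021319, -0.026668)
  m=-1: Y*=(-0.147188, -0.214689)  Y=(-0.290719, -0.044766)  product (0.033180, 0.069003)
  m=+0: Y*=(0.208309, -0.000000)  Y=(-0.284123, 0.000000)  product (-0.059186, 0.000000)
  m=+1: Y*=(0.147188, -0.214689)  Y=(0.290719, -0.044766)  product (0.033180, -0.069003)
  m=+2: Y*=(0.066235, 0.171369)  Y=(0.177223, -0.055905)  product (0.021319, 0.026668)
  m=+3: Y*=(0.310069, 0.073311)  Y=(-0.403834, 0.199253)  product (-0.139824, 0.032177)
  m=+4: Y*=(-0.055652, 0.050574)  Y=(0.290672, -0.203651)  product (-0.005877, 0.026034)
  m=+5: Y*=(0.056994, 0.414489)  Y=(-0.115166, 0.110323)  product (-0.052292, -0.041447)
  m=+6: Y*=(0.298996, 0.149757)  Y=(0.024742, -0.032272)  product (0.012231, -0.005944)
Total Σ_m = (-0.321712, -0.000000). Multiply by 0.966644: (-0.310981, -0.000000). P_6(cos γ) = -0.310981

-0.310981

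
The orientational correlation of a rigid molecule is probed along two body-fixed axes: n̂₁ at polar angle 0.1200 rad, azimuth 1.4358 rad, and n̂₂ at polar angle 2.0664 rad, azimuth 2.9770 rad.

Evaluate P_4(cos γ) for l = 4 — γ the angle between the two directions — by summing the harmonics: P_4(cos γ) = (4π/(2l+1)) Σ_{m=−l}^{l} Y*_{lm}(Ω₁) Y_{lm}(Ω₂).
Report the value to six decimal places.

-0.238224

Term-by-term m-sum for l=4 (normalisation 4π/9 = 1.396263):
  m=-4: Y*=0.00008 - 0.00005j  Y=0.20961 + 0.16214j  product 0.00002 + 0.00000j
  m=-3: Y*=-0.00084 - 0.00196j  Y=0.35680 + 0.19205j  product 0.00008 - 0.00086j
  m=-2: Y*=-0.02726 + 0.00754j  Y=0.14285 + 0.04880j  product -0.00426 - 0.00025j
  m=-1: Y*=0.02951 + 0.21727j  Y=-0.27663 - 0.04595j  product 0.00182 - 0.06146j
  m=+0: Y*=0.78640 + 0.00000j  Y=-0.21100 + 0.00000j  product -0.16593 + 0.00000j
  m=+1: Y*=-0.02951 + 0.21727j  Y=0.27663 - 0.04595j  product 0.00182 + 0.06146j
  m=+2: Y*=-0.02726 - 0.00754j  Y=0.14285 - 0.04880j  product -0.00426 + 0.00025j
  m=+3: Y*=0.00084 - 0.00196j  Y=-0.35680 + 0.19205j  product 0.00008 + 0.00086j
  m=+4: Y*=0.00008 + 0.00005j  Y=0.20961 - 0.16214j  product 0.00002 - 0.00000j
Σ over m = -0.17062 + 0.00000j; ×(4π/9) → -0.23822 + 0.00000j. Real part: -0.238224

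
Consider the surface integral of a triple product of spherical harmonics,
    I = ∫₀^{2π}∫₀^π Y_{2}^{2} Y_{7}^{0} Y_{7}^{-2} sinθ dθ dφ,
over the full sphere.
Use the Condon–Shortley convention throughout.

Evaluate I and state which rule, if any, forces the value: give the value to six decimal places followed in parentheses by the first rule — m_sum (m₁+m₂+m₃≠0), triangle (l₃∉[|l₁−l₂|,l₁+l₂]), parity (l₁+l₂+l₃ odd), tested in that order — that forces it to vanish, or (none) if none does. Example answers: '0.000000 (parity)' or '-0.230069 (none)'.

Rules hold: Σm=0, L=16 even, 5≤7≤9.
N = 5·15·15 = 1125
Δ = 2!·2!·12!/17! = 1/185640
Racah Σ t=0..2: t=0:+1/2419200 t=1:−1/518400 t=2:+1/2419200 = -1/907200
⇒ 3j(2 7 7; 0 0 0)² = 56/3315, sgn +1
Racah Σ t=0..0: t=0:+1/2419200 = 1/2419200
⇒ 3j(2 7 7; 2 0 -2)² = 27/1105, sgn -1
4πI² = N·(3j₀)²·(3jₘ)² = 22680/48841
I = -1·√(0.464364/4π) = -0.19223140
No selection rule forces the value: the integral is nonzero (none).

-0.192231 (none)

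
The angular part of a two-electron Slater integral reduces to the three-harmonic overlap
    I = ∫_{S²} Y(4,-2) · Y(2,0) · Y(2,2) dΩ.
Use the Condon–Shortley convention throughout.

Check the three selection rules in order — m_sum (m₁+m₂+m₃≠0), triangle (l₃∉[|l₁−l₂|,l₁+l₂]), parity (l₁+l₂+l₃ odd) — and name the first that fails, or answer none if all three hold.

none

m₁+m₂+m₃ = -2 + 0 + 2 = 0  ✓
triangle: |4−2|=2 ≤ l₃=2 ≤ 4+2=6  ✓
parity: l₁+l₂+l₃ = 8 is even  ✓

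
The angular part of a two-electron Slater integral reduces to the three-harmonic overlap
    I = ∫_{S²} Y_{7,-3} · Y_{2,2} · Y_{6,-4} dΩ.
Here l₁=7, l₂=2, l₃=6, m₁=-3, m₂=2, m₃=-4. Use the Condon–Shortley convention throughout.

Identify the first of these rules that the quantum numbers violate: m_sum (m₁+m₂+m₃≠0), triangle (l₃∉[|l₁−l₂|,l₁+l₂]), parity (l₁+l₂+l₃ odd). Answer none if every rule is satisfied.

m_sum

m₁+m₂+m₃ = -3 + 2 − 4 = -5  ✗
triangle: |7−2|=5 ≤ l₃=6 ≤ 7+2=9
parity: l₁+l₂+l₃ = 15 is odd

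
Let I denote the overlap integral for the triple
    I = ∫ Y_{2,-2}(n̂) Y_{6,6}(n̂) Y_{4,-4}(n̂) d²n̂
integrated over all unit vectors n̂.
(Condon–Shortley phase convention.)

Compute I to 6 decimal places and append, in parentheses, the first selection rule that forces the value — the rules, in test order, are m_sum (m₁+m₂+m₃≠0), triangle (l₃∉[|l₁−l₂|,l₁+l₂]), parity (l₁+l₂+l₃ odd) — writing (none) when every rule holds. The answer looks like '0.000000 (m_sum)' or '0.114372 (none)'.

Rules hold: Σm=0, L=12 even, 4≤4≤8.
N = 5·13·9 = 585
Δ = 4!·0!·8!/13! = 1/6435
Racah Σ t=2..2: t=2:+1/2304 = 1/2304
⇒ 3j(2 6 4; 0 0 0)² = 5/143, sgn +1
Racah Σ t=4..4: t=4:+1/967680 = 1/967680
⇒ 3j(2 6 4; -2 6 -4)² = 1/13, sgn +1
4πI² = N·(3j₀)²·(3jₘ)² = 225/143
I = +1·√(1.57343/4π) = 0.35384927
No selection rule forces the value: the integral is nonzero (none).

0.353849 (none)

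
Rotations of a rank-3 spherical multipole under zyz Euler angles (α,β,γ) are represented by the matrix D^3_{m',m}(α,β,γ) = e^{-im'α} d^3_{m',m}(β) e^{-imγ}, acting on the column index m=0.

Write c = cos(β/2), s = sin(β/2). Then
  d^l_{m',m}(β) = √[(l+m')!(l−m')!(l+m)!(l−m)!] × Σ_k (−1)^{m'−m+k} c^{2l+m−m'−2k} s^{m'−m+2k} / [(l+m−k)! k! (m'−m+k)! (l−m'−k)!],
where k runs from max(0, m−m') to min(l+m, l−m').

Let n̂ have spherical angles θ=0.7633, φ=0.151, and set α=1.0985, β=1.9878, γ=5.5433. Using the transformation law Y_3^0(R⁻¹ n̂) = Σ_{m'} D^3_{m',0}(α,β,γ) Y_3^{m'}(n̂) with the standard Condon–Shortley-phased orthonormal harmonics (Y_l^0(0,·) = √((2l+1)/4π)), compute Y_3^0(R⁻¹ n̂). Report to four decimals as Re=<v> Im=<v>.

Need the full column D^3_{m',0} for m'=−3..3 at α=1.0985, β=1.9878, γ=5.5433.
cos(β/2)=0.545425, sin(β/2)=0.838160
d^3_{-3,0}: single k=3 term ⇒ +0.427268;  D = -0.422218-0.065500i
d^3_{-2,0}: k∈[2..3] ⇒ +0.340530 -0.804151 = -0.463622;  D = +0.271716-0.375653i
d^3_{-1,0}: k∈[1..3] ⇒ +0.140150 -0.992882 +0.781554 = -0.071177;  D = -0.032381-0.063385i
d^3_{0,0}: k∈[0..3] ⇒ +0.026328 -0.559547 +1.321355 -0.346705 = +0.441431;  D = +0.441431+0.000000i
d^3_{1,0}: k∈[0..2] ⇒ -0.140150 +0.992882 -0.781554 = +0.071177;  D = +0.032381-0.063385i
d^3_{2,0}: k∈[0..1] ⇒ +0.340530 -0.804151 = -0.463622;  D = +0.271716+0.375653i
d^3_{3,0}: single k=0 term ⇒ -0.427268;  D = +0.422218-0.065500i
Y_3^{m'}(θ=0.7633,φ=0.151) and Σ D·Y over m':
  (-0.4222-0.0655i)·(+0.1239-0.0603i)  (+0.2717-0.3757i)·(+0.3369-0.1050i)  (-0.0324-0.0634i)·(+0.3557-0.0541i)  (+0.4414+0.0000i)·(-0.1050+0.0000i)  (+0.0324-0.0634i)·(-0.3557-0.0541i)  (+0.2717+0.3757i)·(+0.3369+0.1050i)  (+0.4222-0.0655i)·(-0.1239-0.0603i)
Y_3^0(R⁻¹ n̂) = -0.084586-0.000000i

Re=-0.0846 Im=0.0000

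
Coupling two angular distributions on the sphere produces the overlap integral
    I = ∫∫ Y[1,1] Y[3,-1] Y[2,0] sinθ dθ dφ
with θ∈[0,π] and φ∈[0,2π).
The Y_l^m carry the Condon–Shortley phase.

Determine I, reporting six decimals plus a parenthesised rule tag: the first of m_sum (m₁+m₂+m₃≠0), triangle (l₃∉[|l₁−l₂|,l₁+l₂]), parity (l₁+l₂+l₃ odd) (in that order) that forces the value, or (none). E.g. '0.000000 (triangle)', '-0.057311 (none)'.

-0.202301 (none)

Checks pass: Σm=0; 6 even; l₃=2∈[2,4].
(2·1+1)(2·3+1)(2·2+1) = 105
Δ: 2! 0! 4! / 7! → 1/105
sum: t=1:−1/4 = -1/4
3j²(1 3 2; 0 0 0) = Δ·Π!·Σ² = 3/35  (sign -1)
sum: t=0:+1/8 = 1/8
3j²(1 3 2; 1 -1 0) = Δ·Π!·Σ² = 2/35  (sign +1)
combine: 4πI² = 105·3/35·2/35 = 18/35
take √, sign -1: I = -0.20230066
No selection rule forces the value: the integral is nonzero (none).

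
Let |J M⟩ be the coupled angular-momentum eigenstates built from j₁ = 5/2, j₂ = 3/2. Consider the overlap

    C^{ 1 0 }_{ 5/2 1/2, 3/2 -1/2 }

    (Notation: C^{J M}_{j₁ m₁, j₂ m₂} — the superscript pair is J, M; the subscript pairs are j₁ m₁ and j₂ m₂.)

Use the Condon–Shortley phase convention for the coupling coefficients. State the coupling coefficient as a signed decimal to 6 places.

−√(3/10) = -0.547723

triangle: 3!*2!*0!/6! = 12/720
(j±m)!: 3!*2!*1!*2!*1!*1! = 24
prefactor² = (2J+1)*Δ*N² = 6/5
  k=1: −1/(1!*2!*1!*0!*1!*0!) = -1/2
Σ = -1/2  ⇒  CG² = 6/5*(-1/2)² = 3/10
CG = −√(3/10) = -0.547723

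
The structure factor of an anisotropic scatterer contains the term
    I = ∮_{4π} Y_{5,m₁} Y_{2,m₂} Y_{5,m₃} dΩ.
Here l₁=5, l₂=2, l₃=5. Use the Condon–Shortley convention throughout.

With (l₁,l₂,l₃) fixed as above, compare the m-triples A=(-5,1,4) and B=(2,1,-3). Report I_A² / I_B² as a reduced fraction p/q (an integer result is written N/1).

27/20

Same 5,2,5: normalisation and zero-m 3j drop out of the ratio.
A: Δ: 2! 8! 2! / 13! → 1/38610; sum: t=2:+1/80640 = 1/80640; 3j²(5 2 5; -5 1 4) = Δ·Π!·Σ² = 9/286  (sign -1)
B: Δ: 2! 8! 2! / 13! → 1/38610; sum: t=1:−1/2880 t=2:+1/10080 = -1/4032; 3j²(5 2 5; 2 1 -3) = Δ·Π!·Σ² = 10/429  (sign -1)
I_A²/I_B² = (9/286)/(10/429) = 27/20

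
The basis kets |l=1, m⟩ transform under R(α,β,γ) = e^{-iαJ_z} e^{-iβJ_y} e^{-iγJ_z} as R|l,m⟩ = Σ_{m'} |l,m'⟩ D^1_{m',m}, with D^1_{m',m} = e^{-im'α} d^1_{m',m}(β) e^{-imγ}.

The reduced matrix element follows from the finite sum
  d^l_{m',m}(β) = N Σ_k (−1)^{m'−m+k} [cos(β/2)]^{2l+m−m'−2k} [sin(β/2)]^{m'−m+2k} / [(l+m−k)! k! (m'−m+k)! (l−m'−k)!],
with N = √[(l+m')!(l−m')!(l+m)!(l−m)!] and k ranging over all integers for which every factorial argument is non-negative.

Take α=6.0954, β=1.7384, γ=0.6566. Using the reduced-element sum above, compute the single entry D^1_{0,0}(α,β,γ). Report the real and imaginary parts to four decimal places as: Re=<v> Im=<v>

Re=-0.1668 Im=0.0000

First d^1_{0,0}(β=1.7384), then the phase factors e^{-i(0)α} and e^{-i(0)γ}:
c=cos(1.738400/2)=0.645438, s=sin(1.738400/2)=0.763813; N=√[1·1·1·1]=1.000000
k: max(0,(0)−(0))=0 … min(1+(0),1−(0))=1
  k=0: (−1)^0·1.0000/(1)·0.6454^2·0.7638^0 = +0.416590
  k=1: (−1)^1·1.0000/(1)·0.6454^0·0.7638^2 = -0.583410
d^1_{0,0}(1.7384) = +0.416590 -0.583410 = -0.166820
Phases: e^{-i·(0)·6.0954}=+1.000000+0.000000i, e^{-i·(0)·0.6566}=+1.000000+0.000000i ⇒ D=-0.166820+0.000000i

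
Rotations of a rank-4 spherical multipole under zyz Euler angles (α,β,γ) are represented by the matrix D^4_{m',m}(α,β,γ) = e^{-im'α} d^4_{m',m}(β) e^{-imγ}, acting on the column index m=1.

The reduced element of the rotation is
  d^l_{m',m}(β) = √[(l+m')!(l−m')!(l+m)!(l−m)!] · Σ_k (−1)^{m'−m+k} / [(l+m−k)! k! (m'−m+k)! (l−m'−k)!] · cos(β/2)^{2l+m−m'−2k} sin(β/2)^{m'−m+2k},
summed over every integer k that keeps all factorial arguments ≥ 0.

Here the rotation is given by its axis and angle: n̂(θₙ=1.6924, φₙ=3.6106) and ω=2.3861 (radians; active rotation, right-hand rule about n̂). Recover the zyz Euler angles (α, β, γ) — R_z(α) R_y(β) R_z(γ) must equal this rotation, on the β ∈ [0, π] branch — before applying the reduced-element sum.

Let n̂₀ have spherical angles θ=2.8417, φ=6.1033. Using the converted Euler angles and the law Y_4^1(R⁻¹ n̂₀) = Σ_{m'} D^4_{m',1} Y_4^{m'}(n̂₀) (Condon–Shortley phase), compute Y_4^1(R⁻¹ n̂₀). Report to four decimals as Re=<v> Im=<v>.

Axis–angle → zyz. n̂ = (sinθₙcosφₙ, sinθₙsinφₙ, cosθₙ) = (-0.885430, -0.448663, -0.121304), ω = 2.3861.
R = I cosω + sinω [n̂]ₓ + (1−cosω) n̂n̂ᵀ gives
  R = [+0.626743, +0.769611, -0.122034; +0.603267, -0.380103, +0.701135; +0.493216, -0.513051, -0.702508]
β = atan2(√(R₁₃²+R₂₃²), R₃₃) = 2.349712; α = atan2(R₂₃, R₁₃) mod 2π = 1.743121; γ = atan2(R₃₂, −R₃₁) mod 2π = 3.946699
Need the full column D^4_{m',1} for m'=−4..4 at α=1.7431, β=2.3497, γ=3.9467.
cos(β/2)=0.385676, sin(β/2)=0.922634
d^4_{-4,1}: single k=5 term ⇒ +0.287019;  D = -0.285096+0.033164i
d^4_{-3,1}: k∈[4..5] ⇒ +0.212094 -0.728271 = -0.516177;  D = -0.146678-0.494899i
d^4_{-2,1}: k∈[3..5] ⇒ +0.094780 -0.813622 +0.931249 = +0.212408;  D = +0.190286-0.094385i
d^4_{-1,1}: k∈[2..5] ⇒ +0.028015 -0.480984 +1.376303 -0.525093 = +0.398241;  D = -0.235516-0.321136i
d^4_{0,1}: k∈[1..4] ⇒ +0.005237 -0.179833 +1.029159 -0.981623 = -0.127060;  D = +0.088057-0.091598i
d^4_{1,1}: k∈[0..3] ⇒ +0.000490 -0.042023 +0.480984 -0.917536 = -0.478085;  D = -0.396363-0.267323i
d^4_{2,1}: k∈[0..2] ⇒ -0.004969 +0.142170 -0.542414 = -0.405213;  D = -0.165614+0.369823i
d^4_{3,1}: k∈[0..1] ⇒ +0.022236 -0.212094 = -0.189858;  D = +0.184016+0.046735i
d^4_{4,1}: single k=0 term ⇒ -0.050153;  D = +0.003827-0.050007i
Y_4^{m'}(θ=2.8417,φ=6.1033) and Σ D·Y over m':
  (-0.2851+0.0332i)·(+0.0025+0.0022i)  (-0.1467-0.4949i)·(-0.0264-0.0158i)  (+0.1903-0.0944i)·(+0.1473+0.0554i)  (-0.2355-0.3211i)·(-0.4452-0.0810i)  (+0.0881-0.0916i)·(+0.5052+0.0000i)  (-0.3964-0.2673i)·(+0.4452-0.0810i)  (-0.1656+0.3698i)·(+0.1473-0.0554i)  (+0.1840+0.0467i)·(+0.0264-0.0158i)  (+0.0038-0.0500i)·(+0.0025-0.0022i)
Y_4^1(R⁻¹ n̂) = -0.044674+0.102165i

Re=-0.0447 Im=0.1022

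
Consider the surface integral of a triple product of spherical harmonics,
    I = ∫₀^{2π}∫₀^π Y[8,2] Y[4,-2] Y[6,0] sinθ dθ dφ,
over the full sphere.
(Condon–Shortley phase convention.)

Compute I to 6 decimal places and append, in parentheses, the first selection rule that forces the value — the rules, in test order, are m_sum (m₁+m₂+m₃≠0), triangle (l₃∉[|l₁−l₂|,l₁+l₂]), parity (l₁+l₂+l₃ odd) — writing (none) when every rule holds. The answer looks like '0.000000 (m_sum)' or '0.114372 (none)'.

-0.024460 (none)

m-sum 0 ✓  L=18 even ✓  4≤6≤12 ✓
Π(2lᵢ+1) = 17×9×13 = 1989
triangle coeff Δ(8,4,6) = 1/23279256
Σ_t [2,4]: t=2:+1/1658880 t=3:−1/518400 t=4:+1/1658880 = -1/1382400
(3j)²=504/46189 [(8 4 6; 0 0 0)], sign=-1
Σ_t [0,2]: t=0:+1/24883200 t=1:−1/1728000 t=2:+1/1658880 = 1/15552000
(3j)²=16/46189 [(8 4 6; 2 -2 0)], sign=+1
⇒ 4πI² = 72576/9653501
I = (-1)√(72576/9653501/(4π)) = -0.02445959
No selection rule forces the value: the integral is nonzero (none).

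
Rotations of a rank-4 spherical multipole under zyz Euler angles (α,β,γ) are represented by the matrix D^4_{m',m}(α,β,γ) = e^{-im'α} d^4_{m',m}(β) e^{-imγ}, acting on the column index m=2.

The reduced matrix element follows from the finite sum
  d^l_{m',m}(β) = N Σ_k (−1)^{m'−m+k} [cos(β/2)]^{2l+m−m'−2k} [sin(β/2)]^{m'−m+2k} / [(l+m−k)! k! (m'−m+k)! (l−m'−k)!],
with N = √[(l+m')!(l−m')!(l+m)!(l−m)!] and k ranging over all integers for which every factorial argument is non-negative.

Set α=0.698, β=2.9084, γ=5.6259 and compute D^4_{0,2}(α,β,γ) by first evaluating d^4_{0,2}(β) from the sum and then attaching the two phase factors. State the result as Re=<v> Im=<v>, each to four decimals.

Re=0.0301 Im=0.1149

First d^4_{0,2}(β=2.9084), then the phase factors e^{-i(0)α} and e^{-i(2)γ}:
c=cos(2.908400/2)=0.116332, s=sin(2.908400/2)=0.993210; N=√[24·24·720·2]=910.735966
Admissible k: 2..4 (factorial args all ≥0)
  k=2: (−1)^0·910.7360/(96)·0.1163^6·0.9932^2 = +0.000023
  k=3: (−1)^1·910.7360/(36)·0.1163^4·0.9932^4 = -0.004509
  k=4: (−1)^2·910.7360/(96)·0.1163^2·0.9932^6 = +0.123245
d^4_{0,2}(2.9084) = +0.000023 -0.004509 +0.123245 = +0.118759
Phases: e^{-i·(0)·0.6980}=+1.000000+0.000000i, e^{-i·(2)·5.6259}=+0.253431+0.967353i ⇒ D=+0.030097+0.114882i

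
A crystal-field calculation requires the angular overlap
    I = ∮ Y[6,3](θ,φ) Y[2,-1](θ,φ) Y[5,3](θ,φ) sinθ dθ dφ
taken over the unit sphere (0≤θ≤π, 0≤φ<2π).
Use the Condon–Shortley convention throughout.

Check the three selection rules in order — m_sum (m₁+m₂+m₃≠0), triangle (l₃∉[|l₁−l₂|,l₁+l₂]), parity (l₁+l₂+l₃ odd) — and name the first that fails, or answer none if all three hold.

azimuthal sum: 3 − 1 + 3 = 5  ✗
4 ≤ 5 ≤ 8 (triangle on l)
L = 6 + 2 + 5 = 13 (odd)

m_sum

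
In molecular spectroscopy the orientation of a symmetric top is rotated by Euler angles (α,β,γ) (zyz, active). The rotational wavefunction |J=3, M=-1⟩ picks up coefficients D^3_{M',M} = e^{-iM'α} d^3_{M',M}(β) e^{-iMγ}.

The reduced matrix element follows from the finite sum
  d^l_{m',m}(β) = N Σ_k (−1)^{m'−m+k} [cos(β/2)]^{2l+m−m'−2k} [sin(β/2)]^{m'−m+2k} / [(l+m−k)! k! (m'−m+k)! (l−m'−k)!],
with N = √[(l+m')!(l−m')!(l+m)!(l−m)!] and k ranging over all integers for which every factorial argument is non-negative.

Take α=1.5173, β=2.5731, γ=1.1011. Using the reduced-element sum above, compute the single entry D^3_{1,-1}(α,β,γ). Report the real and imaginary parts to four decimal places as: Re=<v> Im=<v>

D^3_{1,-1}(1.5173,2.5731,1.1011) = e^{-i·1·1.5173}·d^3_{1,-1}(2.5731)·e^{-i·-1·1.1011}. Compute d first:
With c≡cos(β/2)=0.280434 and s≡sin(β/2)=0.959873, N=[24·2·2·24]^{1/2}=48.000000
k∈{0,1,2} keeps every argument non-negative
  k=0: (−1)^2·48.0000/(8)·0.2804^4·0.9599^2 = +0.034190
  k=1: (−1)^3·48.0000/(6)·0.2804^2·0.9599^4 = -0.534081
  k=2: (−1)^4·48.0000/(48)·0.2804^0·0.9599^6 = +0.782138
d^3_{1,-1}(2.5731) = +0.034190 -0.534081 +0.782138 = +0.282247
Phases: e^{-i·(1)·1.5173}=+0.053471-0.998569i, e^{-i·(-1)·1.1011}=+0.452616+0.891706i ⇒ D=+0.258152-0.114109i

Re=0.2582 Im=-0.1141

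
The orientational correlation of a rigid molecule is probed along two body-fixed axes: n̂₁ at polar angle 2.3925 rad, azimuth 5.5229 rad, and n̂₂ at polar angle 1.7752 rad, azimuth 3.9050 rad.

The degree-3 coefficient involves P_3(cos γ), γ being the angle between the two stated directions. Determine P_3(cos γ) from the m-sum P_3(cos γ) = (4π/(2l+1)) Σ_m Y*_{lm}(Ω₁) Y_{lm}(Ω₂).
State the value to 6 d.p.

-0.171844

Expand P_3 via completeness: Σ_{m} conj(Y_{3,m}) at Ω₁ times Y_{3,m} at Ω₂ —
  m=-3: (-0.085887, -0.099912) × (0.258115, 0.294635) = (0.007269, -0.051094)  (running Σ = (0.007269, -0.051094))
  m=-2: (-0.017424, 0.346618) × (-0.008745, 0.198706) = (-0.068723, -0.006493)  (running Σ = (-0.061454, -0.057588))
  m=-1: (0.268139, -0.254999) × (0.181531, -0.173718) = (0.004378, -0.092871)  (running Σ = (-0.057077, -0.150458))
  m=0: (0.087076, -0.000000) × (0.211641, 0.000000) = (0.018429, 0.000000)  (running Σ = (-0.038648, -0.150458))
  m=1: (-0.268139, -0.254999) × (-0.181531, -0.173718) = (0.004378, 0.092871)  (running Σ = (-0.034270, -0.057588))
  m=2: (-0.017424, -0.346618) × (-0.008745, -0.198706) = (-0.068723, 0.006493)  (running Σ = (-0.102993, -0.051094))
  m=3: (0.085887, -0.099912) × (-0.258115, 0.294635) = (0.007269, 0.051094)  (running Σ = (-0.095724, 0.000000))
Σ over m = (-0.095724, 0.000000); ×(4π/7) → (-0.171844, 0.000000). Real part: -0.171844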